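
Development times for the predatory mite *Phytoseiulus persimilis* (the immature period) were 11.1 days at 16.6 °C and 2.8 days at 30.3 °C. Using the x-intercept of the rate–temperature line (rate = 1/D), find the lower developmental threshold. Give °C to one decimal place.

12.0 °C

Under the model K = D·(T − T_b), so D₁·(T₁ − T_b) = D₂·(T₂ − T_b).
11.1·(16.6 − T_b) = 2.8·(30.3 − T_b)
T_b = (11.1·16.6 − 2.8·30.3) / (11.1 − 2.8) = 99.42 / 8.3 = 11.978 °C ≈ 12.0 °C.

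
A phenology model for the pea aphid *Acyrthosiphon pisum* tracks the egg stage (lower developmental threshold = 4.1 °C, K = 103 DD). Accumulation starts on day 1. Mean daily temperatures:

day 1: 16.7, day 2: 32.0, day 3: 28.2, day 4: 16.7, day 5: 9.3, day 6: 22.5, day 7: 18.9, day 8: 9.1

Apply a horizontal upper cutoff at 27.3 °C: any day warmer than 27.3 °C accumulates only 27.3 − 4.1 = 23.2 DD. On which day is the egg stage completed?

Daily DD above 4.1 °C (capped at 23.2): 12.6, 23.2, 23.2, 12.6, 5.2, 18.4, 14.8, 5.0.
Cumulative: 12.6, 35.8, 59.0, 71.6, 76.8, 95.2, 110.0, 115.0.
The total first reaches 103 DD on day 7.

day 7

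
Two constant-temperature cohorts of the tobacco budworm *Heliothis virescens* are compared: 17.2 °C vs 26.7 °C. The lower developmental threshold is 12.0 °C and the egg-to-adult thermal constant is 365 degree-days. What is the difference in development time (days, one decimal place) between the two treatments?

45.4 days

At 17.2 °C: 365 / (17.2 − 12.0) = 365 / 5.2 = 70.192 d.
At 26.7 °C: 365 / (26.7 − 12.0) = 365 / 14.7 = 24.830 d.
Difference = |70.192 − 24.830| = 45.362 ≈ 45.4 days.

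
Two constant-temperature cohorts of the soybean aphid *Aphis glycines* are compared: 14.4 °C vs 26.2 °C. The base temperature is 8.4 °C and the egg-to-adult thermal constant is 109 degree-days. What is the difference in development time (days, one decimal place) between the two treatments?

At 14.4 °C: 109 / (14.4 − 8.4) = 109 / 6.0 = 18.167 d.
At 26.2 °C: 109 / (26.2 − 8.4) = 109 / 17.8 = 6.124 d.
Difference = |18.167 − 6.124| = 12.043 ≈ 12.0 days.

12.0 days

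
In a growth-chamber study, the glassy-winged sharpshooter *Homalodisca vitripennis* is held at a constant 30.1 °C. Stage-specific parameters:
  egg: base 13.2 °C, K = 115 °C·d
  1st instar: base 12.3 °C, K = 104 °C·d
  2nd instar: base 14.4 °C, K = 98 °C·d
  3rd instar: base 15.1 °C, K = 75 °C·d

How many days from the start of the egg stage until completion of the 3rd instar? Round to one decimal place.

23.9 days

egg: 115 / (30.1 − 13.2) = 115 / 16.9 = 6.805 d.
1st instar: 104 / (30.1 − 12.3) = 104 / 17.8 = 5.843 d.
2nd instar: 98 / (30.1 − 14.4) = 98 / 15.7 = 6.242 d.
3rd instar: 75 / (30.1 − 15.1) = 75 / 15.0 = 5.000 d.
Sum = 23.889 ≈ 23.9 days.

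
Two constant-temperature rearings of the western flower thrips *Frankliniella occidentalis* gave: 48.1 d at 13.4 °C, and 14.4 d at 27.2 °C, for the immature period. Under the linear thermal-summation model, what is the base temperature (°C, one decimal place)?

Under the model K = D·(T − T_b), so D₁·(T₁ − T_b) = D₂·(T₂ − T_b).
48.1·(13.4 − T_b) = 14.4·(27.2 − T_b)
T_b = (48.1·13.4 − 14.4·27.2) / (48.1 − 14.4) = 252.86 / 33.7 = 7.503 °C ≈ 7.5 °C.

7.5 °C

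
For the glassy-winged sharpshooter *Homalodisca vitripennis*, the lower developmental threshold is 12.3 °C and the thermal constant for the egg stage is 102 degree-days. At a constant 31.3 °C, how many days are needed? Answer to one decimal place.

Daily accumulation = 31.3 − 12.3 = 19.0 DD/day.
Duration = 102 / 19.0 = 5.368 ≈ 5.4 days.

5.4 days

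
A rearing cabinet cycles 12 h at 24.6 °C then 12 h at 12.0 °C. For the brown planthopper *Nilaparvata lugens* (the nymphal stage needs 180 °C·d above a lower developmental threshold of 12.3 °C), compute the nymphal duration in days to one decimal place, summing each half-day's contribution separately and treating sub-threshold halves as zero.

29.3 days

Day half: max(0, 24.6 − 12.3) × 0.5 = 12.3 × 0.5 = 6.15 DD.
Night half: max(0, 12.0 − 12.3) × 0.5 = 0.0 × 0.5 = 0.00 DD.
Per 24 h: 6.15 DD/day.
Duration = 180 / 6.15 = 29.268 ≈ 29.3 days.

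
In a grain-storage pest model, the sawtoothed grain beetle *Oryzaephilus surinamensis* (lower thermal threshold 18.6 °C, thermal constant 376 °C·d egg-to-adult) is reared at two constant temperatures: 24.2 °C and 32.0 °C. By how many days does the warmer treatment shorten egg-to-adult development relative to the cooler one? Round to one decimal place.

39.1 days

At 24.2 °C: 376 / (24.2 − 18.6) = 376 / 5.6 = 67.143 d.
At 32.0 °C: 376 / (32.0 − 18.6) = 376 / 13.4 = 28.060 d.
Difference = |67.143 − 28.060| = 39.083 ≈ 39.1 days.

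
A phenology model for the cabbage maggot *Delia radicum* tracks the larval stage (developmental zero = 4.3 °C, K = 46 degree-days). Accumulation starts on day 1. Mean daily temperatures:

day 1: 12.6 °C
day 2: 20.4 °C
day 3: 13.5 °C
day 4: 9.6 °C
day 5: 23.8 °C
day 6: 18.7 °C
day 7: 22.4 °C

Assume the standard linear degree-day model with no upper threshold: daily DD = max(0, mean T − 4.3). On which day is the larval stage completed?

Daily DD above 4.3 °C: 8.3, 16.1, 9.2, 5.3, 19.5, 14.4, 18.1.
Cumulative: 8.3, 24.4, 33.6, 38.9, 58.4, 72.8, 90.9.
The total first reaches 46 DD on day 5.

day 5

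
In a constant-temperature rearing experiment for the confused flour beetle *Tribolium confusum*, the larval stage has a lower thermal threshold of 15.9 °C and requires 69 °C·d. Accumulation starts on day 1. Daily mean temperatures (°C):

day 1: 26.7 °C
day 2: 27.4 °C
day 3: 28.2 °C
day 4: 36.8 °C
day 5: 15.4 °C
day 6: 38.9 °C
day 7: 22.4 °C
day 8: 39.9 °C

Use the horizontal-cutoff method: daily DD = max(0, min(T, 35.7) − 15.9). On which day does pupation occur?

Daily DD above 15.9 °C (capped at 19.8): 10.8, 11.5, 12.3, 19.8, 0.0, 19.8, 6.5, 19.8.
Cumulative: 10.8, 22.3, 34.6, 54.4, 54.4, 74.2, 80.7, 100.5.
The total first reaches 69 DD on day 6.

day 6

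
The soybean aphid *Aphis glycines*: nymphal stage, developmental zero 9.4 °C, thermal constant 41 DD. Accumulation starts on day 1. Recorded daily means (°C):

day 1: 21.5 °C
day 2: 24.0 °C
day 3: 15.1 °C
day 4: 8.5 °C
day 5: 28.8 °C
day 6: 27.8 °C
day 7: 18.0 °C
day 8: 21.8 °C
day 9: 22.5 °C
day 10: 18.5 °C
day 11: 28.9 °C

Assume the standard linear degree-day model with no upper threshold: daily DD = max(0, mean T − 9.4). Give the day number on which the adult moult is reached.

Daily DD above 9.4 °C: 12.1, 14.6, 5.7, 0.0, 19.4, 18.4, 8.6, 12.4, 13.1, 9.1, 19.5.
Cumulative: 12.1, 26.7, 32.4, 32.4, 51.8, 70.2, 78.8, 91.2, 104.3, 113.4, 132.9.
The total first reaches 41 DD on day 5.

day 5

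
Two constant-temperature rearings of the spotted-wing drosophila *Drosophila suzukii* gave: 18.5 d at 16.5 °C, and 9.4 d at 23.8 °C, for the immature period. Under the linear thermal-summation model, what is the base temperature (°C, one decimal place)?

Equal thermal constants: D₁(T₁ − T_b) = D₂(T₂ − T_b).
18.5·(16.5 − T_b) = 9.4·(23.8 − T_b)
T_b = (18.5·16.5 − 9.4·23.8) / (18.5 − 9.4) = 81.53 / 9.1 = 8.959 °C ≈ 9.0 °C.

9.0 °C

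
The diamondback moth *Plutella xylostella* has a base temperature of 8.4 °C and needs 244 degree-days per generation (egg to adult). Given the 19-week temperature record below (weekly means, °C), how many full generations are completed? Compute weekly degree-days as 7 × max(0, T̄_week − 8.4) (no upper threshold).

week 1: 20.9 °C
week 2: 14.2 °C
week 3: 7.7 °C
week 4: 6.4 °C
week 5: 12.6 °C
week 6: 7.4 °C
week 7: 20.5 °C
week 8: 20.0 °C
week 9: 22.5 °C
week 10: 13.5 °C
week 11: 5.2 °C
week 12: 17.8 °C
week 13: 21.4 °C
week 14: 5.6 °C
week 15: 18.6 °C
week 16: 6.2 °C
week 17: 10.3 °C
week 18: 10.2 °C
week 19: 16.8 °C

Weekly DD (7 × max(0, T̄ − 8.4)): 87.5, 40.6, 0.0, 0.0, 29.4, 0.0, 84.7, 81.2, 98.7, 35.7, 0.0, 65.8, 91.0, 0.0, 71.4, 0.0, 13.3, 12.6, 58.8.
Season total = 770.7 DD.
Complete generations = ⌊770.7 / 244⌋ = 3.

3 generations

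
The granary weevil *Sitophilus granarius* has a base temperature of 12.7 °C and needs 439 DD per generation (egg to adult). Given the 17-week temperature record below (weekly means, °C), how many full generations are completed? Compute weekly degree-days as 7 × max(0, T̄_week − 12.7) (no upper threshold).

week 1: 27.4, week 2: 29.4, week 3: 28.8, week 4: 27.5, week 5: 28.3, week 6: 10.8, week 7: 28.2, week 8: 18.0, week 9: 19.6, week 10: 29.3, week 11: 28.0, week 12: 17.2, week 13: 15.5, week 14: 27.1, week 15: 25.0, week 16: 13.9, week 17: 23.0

2 generations

Weekly DD (7 × max(0, T̄ − 12.7)): 102.9, 116.9, 112.7, 103.6, 109.2, 0.0, 108.5, 37.1, 48.3, 116.2, 107.1, 31.5, 19.6, 100.8, 86.1, 8.4, 72.1.
Season total = 1281.0 DD.
Complete generations = ⌊1281.0 / 439⌋ = 2.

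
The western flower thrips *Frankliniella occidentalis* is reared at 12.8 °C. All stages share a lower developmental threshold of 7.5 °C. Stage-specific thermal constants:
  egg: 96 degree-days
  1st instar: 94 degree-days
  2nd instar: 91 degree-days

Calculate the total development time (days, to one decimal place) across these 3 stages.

53.0 days

Daily accumulation at 12.8 °C = 12.8 − 7.5 = 5.3 DD/day.
Total K = 96 + 94 + 91 = 281 DD.
Total duration = 281 / 5.3 = 53.019 ≈ 53.0 days.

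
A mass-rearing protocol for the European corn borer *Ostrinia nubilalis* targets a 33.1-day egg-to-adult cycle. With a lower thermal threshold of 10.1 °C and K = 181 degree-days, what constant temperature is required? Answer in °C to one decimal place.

15.6 °C

Required daily accumulation = 181 / 33.1 = 5.468 DD/day.
T = T_base + 5.468 = 10.1 + 5.468 = 15.568 ≈ 15.6 °C.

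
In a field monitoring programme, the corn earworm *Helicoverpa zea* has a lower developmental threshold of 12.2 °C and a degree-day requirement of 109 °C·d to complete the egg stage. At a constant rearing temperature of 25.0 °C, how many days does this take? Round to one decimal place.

8.5 days

Daily accumulation = 25.0 − 12.2 = 12.8 DD/day.
Duration = 109 / 12.8 = 8.516 ≈ 8.5 days.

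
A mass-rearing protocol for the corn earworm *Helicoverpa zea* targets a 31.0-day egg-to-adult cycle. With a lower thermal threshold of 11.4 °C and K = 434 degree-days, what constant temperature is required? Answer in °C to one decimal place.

Required daily accumulation = 434 / 31.0 = 14.000 DD/day.
T = T_base + 14.000 = 11.4 + 14.000 = 25.400 ≈ 25.4 °C.

25.4 °C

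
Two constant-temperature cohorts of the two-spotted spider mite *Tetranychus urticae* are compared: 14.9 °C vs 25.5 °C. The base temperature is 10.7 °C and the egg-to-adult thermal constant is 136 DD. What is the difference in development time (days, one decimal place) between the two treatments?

23.2 days

At 14.9 °C: 136 / (14.9 − 10.7) = 136 / 4.2 = 32.381 d.
At 25.5 °C: 136 / (25.5 − 10.7) = 136 / 14.8 = 9.189 d.
Difference = |32.381 − 9.189| = 23.192 ≈ 23.2 days.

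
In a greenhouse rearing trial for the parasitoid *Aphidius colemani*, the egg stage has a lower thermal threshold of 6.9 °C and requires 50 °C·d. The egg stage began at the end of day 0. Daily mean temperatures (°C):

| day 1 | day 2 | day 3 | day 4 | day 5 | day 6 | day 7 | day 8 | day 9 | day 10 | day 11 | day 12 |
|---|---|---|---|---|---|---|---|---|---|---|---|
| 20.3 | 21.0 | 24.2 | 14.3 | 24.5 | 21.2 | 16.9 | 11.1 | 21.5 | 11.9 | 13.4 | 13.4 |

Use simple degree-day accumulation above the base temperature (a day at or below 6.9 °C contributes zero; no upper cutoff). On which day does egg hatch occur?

day 4

Daily DD above 6.9 °C: 13.4, 14.1, 17.3, 7.4, 17.6, 14.3, 10.0, 4.2, 14.6, 5.0, 6.5, 6.5.
Cumulative: 13.4, 27.5, 44.8, 52.2, 69.8, 84.1, 94.1, 98.3, 112.9, 117.9, 124.4, 130.9.
The total first reaches 50 DD on day 4.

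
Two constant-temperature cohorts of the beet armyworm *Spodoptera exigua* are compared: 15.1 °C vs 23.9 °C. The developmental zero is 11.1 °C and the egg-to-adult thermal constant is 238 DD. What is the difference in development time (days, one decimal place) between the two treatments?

40.9 days

At 15.1 °C: 238 / (15.1 − 11.1) = 238 / 4.0 = 59.500 d.
At 23.9 °C: 238 / (23.9 − 11.1) = 238 / 12.8 = 18.594 d.
Difference = |59.500 − 18.594| = 40.906 ≈ 40.9 days.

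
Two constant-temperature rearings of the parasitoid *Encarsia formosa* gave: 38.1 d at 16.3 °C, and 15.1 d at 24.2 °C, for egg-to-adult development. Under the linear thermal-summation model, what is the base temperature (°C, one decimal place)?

11.1 °C

Under the model K = D·(T − T_b), so D₁·(T₁ − T_b) = D₂·(T₂ − T_b).
38.1·(16.3 − T_b) = 15.1·(24.2 − T_b)
T_b = (38.1·16.3 − 15.1·24.2) / (38.1 − 15.1) = 255.61 / 23.0 = 11.113 °C ≈ 11.1 °C.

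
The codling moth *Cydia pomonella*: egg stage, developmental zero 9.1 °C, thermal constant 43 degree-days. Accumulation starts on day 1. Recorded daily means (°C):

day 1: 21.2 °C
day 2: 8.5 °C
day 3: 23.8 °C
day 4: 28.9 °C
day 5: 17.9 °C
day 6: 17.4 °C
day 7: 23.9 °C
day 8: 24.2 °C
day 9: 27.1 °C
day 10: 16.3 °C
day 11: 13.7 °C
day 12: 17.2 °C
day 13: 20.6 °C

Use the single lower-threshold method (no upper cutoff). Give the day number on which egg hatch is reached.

Daily DD above 9.1 °C: 12.1, 0.0, 14.7, 19.8, 8.8, 8.3, 14.8, 15.1, 18.0, 7.2, 4.6, 8.1, 11.5.
Cumulative: 12.1, 12.1, 26.8, 46.6, 55.4, 63.7, 78.5, 93.6, 111.6, 118.8, 123.4, 131.5, 143.0.
The total first reaches 43 DD on day 4.

day 4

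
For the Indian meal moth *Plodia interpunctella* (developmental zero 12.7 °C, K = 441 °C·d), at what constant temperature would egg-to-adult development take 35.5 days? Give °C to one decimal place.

Required daily accumulation = 441 / 35.5 = 12.423 DD/day.
T = T_base + 12.423 = 12.7 + 12.423 = 25.123 ≈ 25.1 °C.

25.1 °C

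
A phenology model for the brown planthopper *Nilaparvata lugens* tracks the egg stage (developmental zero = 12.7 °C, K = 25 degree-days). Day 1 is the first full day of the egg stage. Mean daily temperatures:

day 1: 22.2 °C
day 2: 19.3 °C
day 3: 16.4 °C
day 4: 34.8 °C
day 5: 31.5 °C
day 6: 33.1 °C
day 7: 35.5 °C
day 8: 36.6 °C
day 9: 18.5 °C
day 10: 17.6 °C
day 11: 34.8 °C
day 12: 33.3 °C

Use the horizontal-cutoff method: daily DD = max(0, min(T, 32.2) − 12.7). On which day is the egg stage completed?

Daily DD above 12.7 °C (capped at 19.5): 9.5, 6.6, 3.7, 19.5, 18.8, 19.5, 19.5, 19.5, 5.8, 4.9, 19.5, 19.5.
Cumulative: 9.5, 16.1, 19.8, 39.3, 58.1, 77.6, 97.1, 116.6, 122.4, 127.3, 146.8, 166.3.
The total first reaches 25 DD on day 4.

day 4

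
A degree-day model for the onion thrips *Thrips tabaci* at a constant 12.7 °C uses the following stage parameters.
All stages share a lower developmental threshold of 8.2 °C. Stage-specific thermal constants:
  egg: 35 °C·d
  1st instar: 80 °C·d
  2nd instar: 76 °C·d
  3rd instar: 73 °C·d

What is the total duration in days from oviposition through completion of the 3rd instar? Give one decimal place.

58.7 days

Daily accumulation at 12.7 °C = 12.7 − 8.2 = 4.5 DD/day.
Total K = 35 + 80 + 76 + 73 = 264 DD.
Total duration = 264 / 4.5 = 58.667 ≈ 58.7 days.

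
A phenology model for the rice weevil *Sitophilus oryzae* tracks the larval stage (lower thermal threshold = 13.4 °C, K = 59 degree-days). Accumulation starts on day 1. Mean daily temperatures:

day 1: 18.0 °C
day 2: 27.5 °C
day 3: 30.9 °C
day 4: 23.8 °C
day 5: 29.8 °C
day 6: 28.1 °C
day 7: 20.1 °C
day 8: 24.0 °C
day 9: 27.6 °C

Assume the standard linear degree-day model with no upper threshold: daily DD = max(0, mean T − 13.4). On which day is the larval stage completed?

day 5

Daily DD above 13.4 °C: 4.6, 14.1, 17.5, 10.4, 16.4, 14.7, 6.7, 10.6, 14.2.
Cumulative: 4.6, 18.7, 36.2, 46.6, 63.0, 77.7, 84.4, 95.0, 109.2.
The total first reaches 59 DD on day 5.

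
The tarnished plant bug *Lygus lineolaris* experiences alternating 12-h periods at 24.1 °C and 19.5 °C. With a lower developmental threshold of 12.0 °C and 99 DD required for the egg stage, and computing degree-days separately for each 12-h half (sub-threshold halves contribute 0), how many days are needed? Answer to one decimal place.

Day half: max(0, 24.1 − 12.0) × 0.5 = 12.1 × 0.5 = 6.05 DD.
Night half: max(0, 19.5 − 12.0) × 0.5 = 7.5 × 0.5 = 3.75 DD.
Per 24 h: 9.80 DD/day.
Duration = 99 / 9.80 = 10.102 ≈ 10.1 days.

10.1 days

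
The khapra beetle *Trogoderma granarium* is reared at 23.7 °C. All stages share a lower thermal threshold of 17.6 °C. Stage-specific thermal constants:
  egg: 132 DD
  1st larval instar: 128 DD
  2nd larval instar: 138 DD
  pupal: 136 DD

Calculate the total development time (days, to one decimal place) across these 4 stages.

87.5 days

Daily accumulation at 23.7 °C = 23.7 − 17.6 = 6.1 DD/day.
Total K = 132 + 128 + 138 + 136 = 534 DD.
Total duration = 534 / 6.1 = 87.541 ≈ 87.5 days.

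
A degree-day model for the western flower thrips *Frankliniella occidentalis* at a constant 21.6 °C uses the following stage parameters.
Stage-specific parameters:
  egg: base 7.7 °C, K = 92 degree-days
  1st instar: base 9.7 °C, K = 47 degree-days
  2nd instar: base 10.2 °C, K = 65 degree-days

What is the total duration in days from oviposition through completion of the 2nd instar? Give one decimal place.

16.3 days

egg: 92 / (21.6 − 7.7) = 92 / 13.9 = 6.619 d.
1st instar: 47 / (21.6 − 9.7) = 47 / 11.9 = 3.950 d.
2nd instar: 65 / (21.6 − 10.2) = 65 / 11.4 = 5.702 d.
Sum = 16.270 ≈ 16.3 days.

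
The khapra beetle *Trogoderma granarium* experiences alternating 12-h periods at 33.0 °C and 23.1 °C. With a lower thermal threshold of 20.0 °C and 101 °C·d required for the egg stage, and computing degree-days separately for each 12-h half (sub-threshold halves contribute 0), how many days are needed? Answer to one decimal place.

12.5 days

Day half: max(0, 33.0 − 20.0) × 0.5 = 13.0 × 0.5 = 6.50 DD.
Night half: max(0, 23.1 − 20.0) × 0.5 = 3.1 × 0.5 = 1.55 DD.
Per 24 h: 8.05 DD/day.
Duration = 101 / 8.05 = 12.547 ≈ 12.5 days.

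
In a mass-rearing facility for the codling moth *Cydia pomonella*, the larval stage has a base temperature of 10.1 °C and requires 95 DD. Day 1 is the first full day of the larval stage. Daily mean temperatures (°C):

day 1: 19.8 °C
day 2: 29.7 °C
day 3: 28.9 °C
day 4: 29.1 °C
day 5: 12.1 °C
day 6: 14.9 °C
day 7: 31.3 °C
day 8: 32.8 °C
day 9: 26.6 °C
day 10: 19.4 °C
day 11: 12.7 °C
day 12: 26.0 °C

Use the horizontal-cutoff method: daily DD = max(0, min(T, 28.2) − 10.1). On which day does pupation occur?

day 8

Daily DD above 10.1 °C (capped at 18.1): 9.7, 18.1, 18.1, 18.1, 2.0, 4.8, 18.1, 18.1, 16.5, 9.3, 2.6, 15.9.
Cumulative: 9.7, 27.8, 45.9, 64.0, 66.0, 70.8, 88.9, 107.0, 123.5, 132.8, 135.4, 151.3.
The total first reaches 95 DD on day 8.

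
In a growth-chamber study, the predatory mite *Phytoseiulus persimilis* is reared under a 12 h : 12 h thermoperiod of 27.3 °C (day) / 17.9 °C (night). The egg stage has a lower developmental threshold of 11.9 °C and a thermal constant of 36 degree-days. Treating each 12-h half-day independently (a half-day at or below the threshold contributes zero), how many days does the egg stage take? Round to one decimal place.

3.4 days

Day half: max(0, 27.3 − 11.9) × 0.5 = 15.4 × 0.5 = 7.70 DD.
Night half: max(0, 17.9 − 11.9) × 0.5 = 6.0 × 0.5 = 3.00 DD.
Per 24 h: 10.70 DD/day.
Duration = 36 / 10.70 = 3.364 ≈ 3.4 days.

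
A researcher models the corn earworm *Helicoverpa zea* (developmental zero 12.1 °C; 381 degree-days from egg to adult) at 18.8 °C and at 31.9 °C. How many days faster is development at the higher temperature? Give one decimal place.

37.6 days

At 18.8 °C: 381 / (18.8 − 12.1) = 381 / 6.7 = 56.866 d.
At 31.9 °C: 381 / (31.9 − 12.1) = 381 / 19.8 = 19.242 d.
Difference = |56.866 − 19.242| = 37.623 ≈ 37.6 days.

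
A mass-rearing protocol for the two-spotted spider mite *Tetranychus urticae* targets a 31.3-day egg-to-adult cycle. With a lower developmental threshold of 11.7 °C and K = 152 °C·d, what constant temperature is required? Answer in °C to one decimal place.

16.6 °C

Required daily accumulation = 152 / 31.3 = 4.856 DD/day.
T = T_base + 4.856 = 11.7 + 4.856 = 16.556 ≈ 16.6 °C.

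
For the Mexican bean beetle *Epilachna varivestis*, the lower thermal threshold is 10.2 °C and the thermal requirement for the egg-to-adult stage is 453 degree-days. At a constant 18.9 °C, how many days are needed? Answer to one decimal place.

52.1 days

Daily accumulation = 18.9 − 10.2 = 8.7 DD/day.
Duration = 453 / 8.7 = 52.069 ≈ 52.1 days.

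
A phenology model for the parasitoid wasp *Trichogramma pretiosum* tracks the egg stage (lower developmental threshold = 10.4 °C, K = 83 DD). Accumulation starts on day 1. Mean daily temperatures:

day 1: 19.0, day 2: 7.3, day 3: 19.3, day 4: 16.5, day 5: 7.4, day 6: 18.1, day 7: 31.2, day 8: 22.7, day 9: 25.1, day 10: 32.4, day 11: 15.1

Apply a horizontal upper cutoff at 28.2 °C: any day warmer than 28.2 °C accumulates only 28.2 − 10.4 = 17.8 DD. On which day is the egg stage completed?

Daily DD above 10.4 °C (capped at 17.8): 8.6, 0.0, 8.9, 6.1, 0.0, 7.7, 17.8, 12.3, 14.7, 17.8, 4.7.
Cumulative: 8.6, 8.6, 17.5, 23.6, 23.6, 31.3, 49.1, 61.4, 76.1, 93.9, 98.6.
The total first reaches 83 DD on day 10.

day 10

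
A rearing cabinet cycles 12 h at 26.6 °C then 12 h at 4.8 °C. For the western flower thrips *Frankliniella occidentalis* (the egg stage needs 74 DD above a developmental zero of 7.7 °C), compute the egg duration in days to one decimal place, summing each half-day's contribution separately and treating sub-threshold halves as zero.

7.8 days

Day half: max(0, 26.6 − 7.7) × 0.5 = 18.9 × 0.5 = 9.45 DD.
Night half: max(0, 4.8 − 7.7) × 0.5 = 0.0 × 0.5 = 0.00 DD.
Per 24 h: 9.45 DD/day.
Duration = 74 / 9.45 = 7.831 ≈ 7.8 days.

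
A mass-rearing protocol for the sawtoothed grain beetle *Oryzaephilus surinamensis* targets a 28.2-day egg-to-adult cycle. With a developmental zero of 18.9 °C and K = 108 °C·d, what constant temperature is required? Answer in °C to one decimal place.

Required daily accumulation = 108 / 28.2 = 3.830 DD/day.
T = T_base + 3.830 = 18.9 + 3.830 = 22.730 ≈ 22.7 °C.

22.7 °C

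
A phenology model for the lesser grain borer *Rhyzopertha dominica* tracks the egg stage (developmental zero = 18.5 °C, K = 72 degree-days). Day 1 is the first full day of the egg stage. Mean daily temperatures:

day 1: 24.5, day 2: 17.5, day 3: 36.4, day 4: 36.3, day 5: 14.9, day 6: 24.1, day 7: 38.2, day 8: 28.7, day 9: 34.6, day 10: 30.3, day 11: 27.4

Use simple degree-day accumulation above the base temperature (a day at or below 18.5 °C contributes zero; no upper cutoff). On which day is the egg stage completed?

Daily DD above 18.5 °C: 6.0, 0.0, 17.9, 17.8, 0.0, 5.6, 19.7, 10.2, 16.1, 11.8, 8.9.
Cumulative: 6.0, 6.0, 23.9, 41.7, 41.7, 47.3, 67.0, 77.2, 93.3, 105.1, 114.0.
The total first reaches 72 DD on day 8.

day 8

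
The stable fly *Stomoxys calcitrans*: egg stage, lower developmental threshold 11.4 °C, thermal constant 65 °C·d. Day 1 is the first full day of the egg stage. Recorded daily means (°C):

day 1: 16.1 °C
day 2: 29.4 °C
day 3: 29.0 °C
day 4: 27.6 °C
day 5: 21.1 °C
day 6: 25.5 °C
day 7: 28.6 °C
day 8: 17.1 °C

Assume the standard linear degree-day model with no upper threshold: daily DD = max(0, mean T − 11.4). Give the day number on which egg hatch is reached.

day 5

Daily DD above 11.4 °C: 4.7, 18.0, 17.6, 16.2, 9.7, 14.1, 17.2, 5.7.
Cumulative: 4.7, 22.7, 40.3, 56.5, 66.2, 80.3, 97.5, 103.2.
The total first reaches 65 DD on day 5.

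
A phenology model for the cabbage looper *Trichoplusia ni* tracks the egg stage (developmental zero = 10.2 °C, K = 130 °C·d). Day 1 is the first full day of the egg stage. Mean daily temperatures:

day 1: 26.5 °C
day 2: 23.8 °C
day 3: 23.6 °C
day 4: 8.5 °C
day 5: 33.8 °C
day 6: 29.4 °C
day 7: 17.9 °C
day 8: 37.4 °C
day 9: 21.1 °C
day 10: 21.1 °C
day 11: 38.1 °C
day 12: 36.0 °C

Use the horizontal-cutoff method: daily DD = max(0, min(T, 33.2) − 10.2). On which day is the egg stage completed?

day 10

Daily DD above 10.2 °C (capped at 23.0): 16.3, 13.6, 13.4, 0.0, 23.0, 19.2, 7.7, 23.0, 10.9, 10.9, 23.0, 23.0.
Cumulative: 16.3, 29.9, 43.3, 43.3, 66.3, 85.5, 93.2, 116.2, 127.1, 138.0, 161.0, 184.0.
The total first reaches 130 DD on day 10.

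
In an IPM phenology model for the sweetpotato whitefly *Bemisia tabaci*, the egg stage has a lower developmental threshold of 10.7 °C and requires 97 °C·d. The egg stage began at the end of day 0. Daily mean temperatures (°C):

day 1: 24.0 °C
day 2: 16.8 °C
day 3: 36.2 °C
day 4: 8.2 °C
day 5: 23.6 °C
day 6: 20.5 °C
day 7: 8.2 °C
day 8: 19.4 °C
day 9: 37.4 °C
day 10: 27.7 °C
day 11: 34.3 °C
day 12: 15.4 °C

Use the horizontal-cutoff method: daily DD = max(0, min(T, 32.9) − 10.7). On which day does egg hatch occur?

day 10

Daily DD above 10.7 °C (capped at 22.2): 13.3, 6.1, 22.2, 0.0, 12.9, 9.8, 0.0, 8.7, 22.2, 17.0, 22.2, 4.7.
Cumulative: 13.3, 19.4, 41.6, 41.6, 54.5, 64.3, 64.3, 73.0, 95.2, 112.2, 134.4, 139.1.
The total first reaches 97 DD on day 10.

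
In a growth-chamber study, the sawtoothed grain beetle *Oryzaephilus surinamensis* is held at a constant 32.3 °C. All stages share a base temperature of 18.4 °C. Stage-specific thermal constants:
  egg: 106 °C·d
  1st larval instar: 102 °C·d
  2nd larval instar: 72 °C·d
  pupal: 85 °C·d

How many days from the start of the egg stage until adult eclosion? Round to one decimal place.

Daily accumulation at 32.3 °C = 32.3 − 18.4 = 13.9 DD/day.
Total K = 106 + 102 + 72 + 85 = 365 DD.
Total duration = 365 / 13.9 = 26.259 ≈ 26.3 days.

26.3 days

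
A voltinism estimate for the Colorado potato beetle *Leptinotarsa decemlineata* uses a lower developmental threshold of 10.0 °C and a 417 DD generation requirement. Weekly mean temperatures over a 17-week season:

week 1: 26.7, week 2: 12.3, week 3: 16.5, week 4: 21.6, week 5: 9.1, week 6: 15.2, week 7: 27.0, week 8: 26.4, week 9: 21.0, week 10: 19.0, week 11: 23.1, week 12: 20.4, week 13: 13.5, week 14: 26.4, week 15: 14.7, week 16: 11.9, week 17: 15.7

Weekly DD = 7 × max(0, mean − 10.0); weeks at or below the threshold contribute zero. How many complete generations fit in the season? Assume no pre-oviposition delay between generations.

Weekly DD (7 × max(0, T̄ − 10.0)): 116.9, 16.1, 45.5, 81.2, 0.0, 36.4, 119.0, 114.8, 77.0, 63.0, 91.7, 72.8, 24.5, 114.8, 32.9, 13.3, 39.9.
Season total = 1059.8 DD.
Complete generations = ⌊1059.8 / 417⌋ = 2.

2 generations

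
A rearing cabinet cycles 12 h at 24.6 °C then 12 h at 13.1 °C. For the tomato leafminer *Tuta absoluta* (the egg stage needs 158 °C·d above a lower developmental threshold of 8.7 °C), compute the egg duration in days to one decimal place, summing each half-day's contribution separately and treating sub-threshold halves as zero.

Day half: max(0, 24.6 − 8.7) × 0.5 = 15.9 × 0.5 = 7.95 DD.
Night half: max(0, 13.1 − 8.7) × 0.5 = 4.4 × 0.5 = 2.20 DD.
Per 24 h: 10.15 DD/day.
Duration = 158 / 10.15 = 15.567 ≈ 15.6 days.

15.6 days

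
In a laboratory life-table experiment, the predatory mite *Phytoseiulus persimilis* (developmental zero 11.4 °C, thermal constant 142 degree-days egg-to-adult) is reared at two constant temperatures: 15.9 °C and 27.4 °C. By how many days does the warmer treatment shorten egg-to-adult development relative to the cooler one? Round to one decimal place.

22.7 days

At 15.9 °C: 142 / (15.9 − 11.4) = 142 / 4.5 = 31.556 d.
At 27.4 °C: 142 / (27.4 − 11.4) = 142 / 16.0 = 8.875 d.
Difference = |31.556 − 8.875| = 22.681 ≈ 22.7 days.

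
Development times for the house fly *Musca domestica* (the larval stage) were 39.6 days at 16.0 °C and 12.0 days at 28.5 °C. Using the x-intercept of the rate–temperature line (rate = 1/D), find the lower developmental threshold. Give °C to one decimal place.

10.6 °C

Equal thermal constants: D₁(T₁ − T_b) = D₂(T₂ − T_b).
39.6·(16.0 − T_b) = 12.0·(28.5 − T_b)
T_b = (39.6·16.0 − 12.0·28.5) / (39.6 − 12.0) = 291.60 / 27.6 = 10.565 °C ≈ 10.6 °C.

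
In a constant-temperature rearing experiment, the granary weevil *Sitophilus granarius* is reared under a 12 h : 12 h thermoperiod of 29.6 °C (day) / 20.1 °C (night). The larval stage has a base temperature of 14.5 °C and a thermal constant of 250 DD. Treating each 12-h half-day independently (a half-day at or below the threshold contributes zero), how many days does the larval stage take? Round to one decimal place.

24.2 days

Day half: max(0, 29.6 − 14.5) × 0.5 = 15.1 × 0.5 = 7.55 DD.
Night half: max(0, 20.1 − 14.5) × 0.5 = 5.6 × 0.5 = 2.80 DD.
Per 24 h: 10.35 DD/day.
Duration = 250 / 10.35 = 24.155 ≈ 24.2 days.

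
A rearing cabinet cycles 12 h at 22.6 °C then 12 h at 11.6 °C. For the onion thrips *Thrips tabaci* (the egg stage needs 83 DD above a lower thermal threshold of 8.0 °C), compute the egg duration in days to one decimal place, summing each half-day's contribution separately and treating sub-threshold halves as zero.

Day half: max(0, 22.6 − 8.0) × 0.5 = 14.6 × 0.5 = 7.30 DD.
Night half: max(0, 11.6 − 8.0) × 0.5 = 3.6 × 0.5 = 1.80 DD.
Per 24 h: 9.10 DD/day.
Duration = 83 / 9.10 = 9.121 ≈ 9.1 days.

9.1 days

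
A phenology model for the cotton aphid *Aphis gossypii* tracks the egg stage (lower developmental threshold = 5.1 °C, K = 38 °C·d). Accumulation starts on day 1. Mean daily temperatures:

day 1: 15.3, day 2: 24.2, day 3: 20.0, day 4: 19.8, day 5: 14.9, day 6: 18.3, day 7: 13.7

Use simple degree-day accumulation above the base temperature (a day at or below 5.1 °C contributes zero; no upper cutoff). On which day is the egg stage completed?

Daily DD above 5.1 °C: 10.2, 19.1, 14.9, 14.7, 9.8, 13.2, 8.6.
Cumulative: 10.2, 29.3, 44.2, 58.9, 68.7, 81.9, 90.5.
The total first reaches 38 DD on day 3.

day 3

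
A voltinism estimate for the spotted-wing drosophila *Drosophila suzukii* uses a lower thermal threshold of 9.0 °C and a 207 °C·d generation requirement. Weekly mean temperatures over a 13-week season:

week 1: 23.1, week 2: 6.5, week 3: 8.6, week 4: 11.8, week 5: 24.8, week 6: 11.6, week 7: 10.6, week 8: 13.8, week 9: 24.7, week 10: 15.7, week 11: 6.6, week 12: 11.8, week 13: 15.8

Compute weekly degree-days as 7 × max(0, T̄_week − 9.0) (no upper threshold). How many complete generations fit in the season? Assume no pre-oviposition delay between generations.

2 generations

Weekly DD (7 × max(0, T̄ − 9.0)): 98.7, 0.0, 0.0, 19.6, 110.6, 18.2, 11.2, 33.6, 109.9, 46.9, 0.0, 19.6, 47.6.
Season total = 515.9 DD.
Complete generations = ⌊515.9 / 207⌋ = 2.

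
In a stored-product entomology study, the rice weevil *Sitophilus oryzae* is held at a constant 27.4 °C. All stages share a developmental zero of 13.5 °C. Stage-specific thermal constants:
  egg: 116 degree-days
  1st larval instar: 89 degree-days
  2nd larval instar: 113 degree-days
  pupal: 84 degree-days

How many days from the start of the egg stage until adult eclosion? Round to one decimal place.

28.9 days

Daily accumulation at 27.4 °C = 27.4 − 13.5 = 13.9 DD/day.
Total K = 116 + 89 + 113 + 84 = 402 DD.
Total duration = 402 / 13.9 = 28.921 ≈ 28.9 days.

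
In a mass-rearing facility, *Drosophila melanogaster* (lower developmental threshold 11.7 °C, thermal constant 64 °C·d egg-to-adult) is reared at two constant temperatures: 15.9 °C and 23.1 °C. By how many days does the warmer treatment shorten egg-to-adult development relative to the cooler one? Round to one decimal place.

At 15.9 °C: 64 / (15.9 − 11.7) = 64 / 4.2 = 15.238 d.
At 23.1 °C: 64 / (23.1 − 11.7) = 64 / 11.4 = 5.614 d.
Difference = |15.238 − 5.614| = 9.624 ≈ 9.6 days.

9.6 days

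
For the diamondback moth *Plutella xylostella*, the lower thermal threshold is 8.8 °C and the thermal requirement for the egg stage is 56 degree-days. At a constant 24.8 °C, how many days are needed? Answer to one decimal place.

Daily accumulation = 24.8 − 8.8 = 16.0 DD/day.
Duration = 56 / 16.0 = 3.500 ≈ 3.5 days.

3.5 days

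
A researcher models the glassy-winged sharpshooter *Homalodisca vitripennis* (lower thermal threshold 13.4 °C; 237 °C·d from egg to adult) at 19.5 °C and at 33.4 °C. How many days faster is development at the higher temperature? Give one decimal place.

27.0 days

At 19.5 °C: 237 / (19.5 − 13.4) = 237 / 6.1 = 38.852 d.
At 33.4 °C: 237 / (33.4 − 13.4) = 237 / 20.0 = 11.850 d.
Difference = |38.852 − 11.850| = 27.002 ≈ 27.0 days.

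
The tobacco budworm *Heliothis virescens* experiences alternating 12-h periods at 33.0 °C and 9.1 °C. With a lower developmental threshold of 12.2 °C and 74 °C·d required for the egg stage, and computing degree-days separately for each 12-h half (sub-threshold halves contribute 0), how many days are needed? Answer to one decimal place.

7.1 days

Day half: max(0, 33.0 − 12.2) × 0.5 = 20.8 × 0.5 = 10.40 DD.
Night half: max(0, 9.1 − 12.2) × 0.5 = 0.0 × 0.5 = 0.00 DD.
Per 24 h: 10.40 DD/day.
Duration = 74 / 10.40 = 7.115 ≈ 7.1 days.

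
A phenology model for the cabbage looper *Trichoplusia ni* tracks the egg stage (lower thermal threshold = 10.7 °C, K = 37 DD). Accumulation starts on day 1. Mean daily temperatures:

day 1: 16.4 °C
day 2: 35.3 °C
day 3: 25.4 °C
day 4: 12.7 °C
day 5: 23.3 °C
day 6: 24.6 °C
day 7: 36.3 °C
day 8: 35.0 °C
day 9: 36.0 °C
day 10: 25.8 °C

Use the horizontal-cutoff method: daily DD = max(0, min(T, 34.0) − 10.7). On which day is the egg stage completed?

day 3

Daily DD above 10.7 °C (capped at 23.3): 5.7, 23.3, 14.7, 2.0, 12.6, 13.9, 23.3, 23.3, 23.3, 15.1.
Cumulative: 5.7, 29.0, 43.7, 45.7, 58.3, 72.2, 95.5, 118.8, 142.1, 157.2.
The total first reaches 37 DD on day 3.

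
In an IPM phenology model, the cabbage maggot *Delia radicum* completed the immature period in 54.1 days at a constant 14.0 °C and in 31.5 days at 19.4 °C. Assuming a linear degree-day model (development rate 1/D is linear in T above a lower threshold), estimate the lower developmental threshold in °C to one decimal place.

6.5 °C

Linear rate model ⇒ the product D·(T − T_b) is constant across temperatures.
54.1·(14.0 − T_b) = 31.5·(19.4 − T_b)
T_b = (54.1·14.0 − 31.5·19.4) / (54.1 − 31.5) = 146.30 / 22.6 = 6.473 °C ≈ 6.5 °C.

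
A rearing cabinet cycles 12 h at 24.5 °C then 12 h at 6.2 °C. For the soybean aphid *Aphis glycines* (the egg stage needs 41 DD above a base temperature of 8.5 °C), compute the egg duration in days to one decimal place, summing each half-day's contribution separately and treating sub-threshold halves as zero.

Day half: max(0, 24.5 − 8.5) × 0.5 = 16.0 × 0.5 = 8.00 DD.
Night half: max(0, 6.2 − 8.5) × 0.5 = 0.0 × 0.5 = 0.00 DD.
Per 24 h: 8.00 DD/day.
Duration = 41 / 8.00 = 5.125 ≈ 5.1 days.

5.1 days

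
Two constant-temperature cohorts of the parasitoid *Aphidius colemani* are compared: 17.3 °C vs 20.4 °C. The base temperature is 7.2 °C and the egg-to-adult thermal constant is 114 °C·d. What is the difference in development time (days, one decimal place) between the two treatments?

At 17.3 °C: 114 / (17.3 − 7.2) = 114 / 10.1 = 11.287 d.
At 20.4 °C: 114 / (20.4 − 7.2) = 114 / 13.2 = 8.636 d.
Difference = |11.287 − 8.636| = 2.651 ≈ 2.7 days.

2.7 days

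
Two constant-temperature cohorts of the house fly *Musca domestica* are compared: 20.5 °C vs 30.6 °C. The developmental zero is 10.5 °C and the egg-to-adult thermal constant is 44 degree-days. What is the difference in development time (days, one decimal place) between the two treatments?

At 20.5 °C: 44 / (20.5 − 10.5) = 44 / 10.0 = 4.400 d.
At 30.6 °C: 44 / (30.6 − 10.5) = 44 / 20.1 = 2.189 d.
Difference = |4.400 − 2.189| = 2.211 ≈ 2.2 days.

2.2 days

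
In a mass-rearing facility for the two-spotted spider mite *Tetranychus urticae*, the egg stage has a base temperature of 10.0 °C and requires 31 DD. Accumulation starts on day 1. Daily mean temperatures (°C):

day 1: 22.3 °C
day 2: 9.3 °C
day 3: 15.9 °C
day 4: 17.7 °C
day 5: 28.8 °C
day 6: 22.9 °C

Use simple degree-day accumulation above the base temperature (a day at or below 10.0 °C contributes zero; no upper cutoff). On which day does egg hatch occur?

day 5

Daily DD above 10.0 °C: 12.3, 0.0, 5.9, 7.7, 18.8, 12.9.
Cumulative: 12.3, 12.3, 18.2, 25.9, 44.7, 57.6.
The total first reaches 31 DD on day 5.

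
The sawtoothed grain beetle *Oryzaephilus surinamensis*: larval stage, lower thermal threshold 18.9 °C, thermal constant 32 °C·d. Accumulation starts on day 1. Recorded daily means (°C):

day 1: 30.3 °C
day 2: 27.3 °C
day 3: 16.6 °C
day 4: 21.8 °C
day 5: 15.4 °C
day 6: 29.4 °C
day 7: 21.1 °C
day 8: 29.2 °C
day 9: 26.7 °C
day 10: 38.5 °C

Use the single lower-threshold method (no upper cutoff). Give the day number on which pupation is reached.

Daily DD above 18.9 °C: 11.4, 8.4, 0.0, 2.9, 0.0, 10.5, 2.2, 10.3, 7.8, 19.6.
Cumulative: 11.4, 19.8, 19.8, 22.7, 22.7, 33.2, 35.4, 45.7, 53.5, 73.1.
The total first reaches 32 DD on day 6.

day 6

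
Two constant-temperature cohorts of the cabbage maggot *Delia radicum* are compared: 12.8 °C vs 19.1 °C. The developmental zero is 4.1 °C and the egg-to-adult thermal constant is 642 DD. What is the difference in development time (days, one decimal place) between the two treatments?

31.0 days

At 12.8 °C: 642 / (12.8 − 4.1) = 642 / 8.7 = 73.793 d.
At 19.1 °C: 642 / (19.1 − 4.1) = 642 / 15.0 = 42.800 d.
Difference = |73.793 − 42.800| = 30.993 ≈ 31.0 days.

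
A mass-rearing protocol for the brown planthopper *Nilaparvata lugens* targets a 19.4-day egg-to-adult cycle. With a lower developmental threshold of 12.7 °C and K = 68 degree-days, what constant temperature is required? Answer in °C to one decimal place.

16.2 °C

Required daily accumulation = 68 / 19.4 = 3.505 DD/day.
T = T_base + 3.505 = 12.7 + 3.505 = 16.205 ≈ 16.2 °C.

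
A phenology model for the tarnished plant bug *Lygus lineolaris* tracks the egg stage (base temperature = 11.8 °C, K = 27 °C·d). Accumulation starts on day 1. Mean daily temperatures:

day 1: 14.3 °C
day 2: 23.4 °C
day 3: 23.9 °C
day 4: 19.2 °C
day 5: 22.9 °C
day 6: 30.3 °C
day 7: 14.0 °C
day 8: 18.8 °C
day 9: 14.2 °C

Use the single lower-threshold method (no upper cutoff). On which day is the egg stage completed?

Daily DD above 11.8 °C: 2.5, 11.6, 12.1, 7.4, 11.1, 18.5, 2.2, 7.0, 2.4.
Cumulative: 2.5, 14.1, 26.2, 33.6, 44.7, 63.2, 65.4, 72.4, 74.8.
The total first reaches 27 DD on day 4.

day 4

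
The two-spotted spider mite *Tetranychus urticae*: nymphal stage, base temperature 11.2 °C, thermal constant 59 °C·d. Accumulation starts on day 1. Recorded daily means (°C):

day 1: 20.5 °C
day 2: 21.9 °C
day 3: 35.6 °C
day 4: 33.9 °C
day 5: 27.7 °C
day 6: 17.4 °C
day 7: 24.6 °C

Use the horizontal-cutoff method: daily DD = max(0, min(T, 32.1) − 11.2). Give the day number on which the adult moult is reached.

day 4

Daily DD above 11.2 °C (capped at 20.9): 9.3, 10.7, 20.9, 20.9, 16.5, 6.2, 13.4.
Cumulative: 9.3, 20.0, 40.9, 61.8, 78.3, 84.5, 97.9.
The total first reaches 59 DD on day 4.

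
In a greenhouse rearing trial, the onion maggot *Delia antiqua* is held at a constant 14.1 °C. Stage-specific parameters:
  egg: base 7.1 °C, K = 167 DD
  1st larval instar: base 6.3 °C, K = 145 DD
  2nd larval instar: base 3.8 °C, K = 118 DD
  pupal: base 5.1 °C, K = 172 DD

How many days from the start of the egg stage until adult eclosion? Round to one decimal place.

73.0 days

egg: 167 / (14.1 − 7.1) = 167 / 7.0 = 23.857 d.
1st larval instar: 145 / (14.1 − 6.3) = 145 / 7.8 = 18.590 d.
2nd larval instar: 118 / (14.1 − 3.8) = 118 / 10.3 = 11.456 d.
pupal: 172 / (14.1 − 5.1) = 172 / 9.0 = 19.111 d.
Sum = 73.014 ≈ 73.0 days.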